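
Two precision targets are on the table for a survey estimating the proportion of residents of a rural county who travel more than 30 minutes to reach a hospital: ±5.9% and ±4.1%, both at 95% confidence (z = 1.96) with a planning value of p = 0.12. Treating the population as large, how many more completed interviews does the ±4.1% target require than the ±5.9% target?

125

At ±5.9%: n = 1.96² × 0.1056 / 0.059² ≈ 116.54 → 117.
At ±4.1%: n = 1.96² × 0.1056 / 0.041² ≈ 241.33 → 242.
Additional respondents: 242 − 117 = 125.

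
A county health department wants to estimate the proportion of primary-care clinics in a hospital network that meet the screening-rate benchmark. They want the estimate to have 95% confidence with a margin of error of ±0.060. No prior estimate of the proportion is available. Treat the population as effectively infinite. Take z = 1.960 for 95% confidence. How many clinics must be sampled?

With no prior estimate, use p = 0.5, giving p(1−p) = 0.25.
n = z²·p(1−p)/E² = 1.960² × 0.2500 / 0.060² = 3.8416 × 0.2500 / 0.003600 ≈ 266.78.
Rounding up gives n = 267.

267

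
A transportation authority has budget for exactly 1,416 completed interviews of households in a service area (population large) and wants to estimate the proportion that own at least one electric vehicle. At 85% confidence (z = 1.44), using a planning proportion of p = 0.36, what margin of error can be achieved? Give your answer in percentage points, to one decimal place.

1.8

SE(p̂) = √[p(1−p)/n] = √[0.2304/1416] = 0.01276.
E = z × SE = 1.44 × 0.01276 = 0.01837, or 1.8 percentage points.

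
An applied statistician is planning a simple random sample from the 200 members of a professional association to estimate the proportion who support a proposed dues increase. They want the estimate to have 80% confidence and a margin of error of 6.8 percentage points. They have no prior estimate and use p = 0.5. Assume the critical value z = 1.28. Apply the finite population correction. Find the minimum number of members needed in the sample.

62

Unadjusted: n₀ = 1.28² × 0.50 × 0.50 / 0.068² ≈ 88.58, so n₀ = 89.
Finite population correction with N = 200: n = n₀ / (1 + (n₀−1)/N) = 89 / (1 + 88/200) = 89 / 1.4400 ≈ 61.81.
Rounding up, n = 62.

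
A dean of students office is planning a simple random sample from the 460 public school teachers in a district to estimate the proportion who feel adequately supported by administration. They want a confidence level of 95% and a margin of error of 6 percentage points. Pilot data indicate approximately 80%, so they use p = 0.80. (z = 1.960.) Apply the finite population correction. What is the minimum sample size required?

Unadjusted: n₀ = 1.960² × 0.80 × 0.20 / 0.060² ≈ 170.74, so n₀ = 171.
Finite population correction with N = 460: n = n₀ / (1 + (n₀−1)/N) = 171 / (1 + 170/460) = 171 / 1.3696 ≈ 124.86.
Rounding up, n = 125.

125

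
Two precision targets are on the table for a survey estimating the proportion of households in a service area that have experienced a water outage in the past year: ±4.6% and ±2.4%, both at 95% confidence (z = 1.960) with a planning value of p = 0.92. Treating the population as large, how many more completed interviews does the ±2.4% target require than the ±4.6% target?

357

At ±4.6%: n = 1.960² × 0.0736 / 0.046² ≈ 133.62 → 134.
At ±2.4%: n = 1.960² × 0.0736 / 0.024² ≈ 490.87 → 491.
Additional respondents: 491 − 134 = 357.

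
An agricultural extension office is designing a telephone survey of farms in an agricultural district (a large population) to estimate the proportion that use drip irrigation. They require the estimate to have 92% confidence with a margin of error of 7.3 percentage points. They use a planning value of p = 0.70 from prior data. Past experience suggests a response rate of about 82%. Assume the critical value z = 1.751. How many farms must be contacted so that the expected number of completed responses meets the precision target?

148

Completed interviews needed: n₀ = 1.751² × 0.2100 / 0.073² ≈ 120.82 → 121.
At an 82% response rate, contacts needed = 121 / 0.82 ≈ 147.56 → 148.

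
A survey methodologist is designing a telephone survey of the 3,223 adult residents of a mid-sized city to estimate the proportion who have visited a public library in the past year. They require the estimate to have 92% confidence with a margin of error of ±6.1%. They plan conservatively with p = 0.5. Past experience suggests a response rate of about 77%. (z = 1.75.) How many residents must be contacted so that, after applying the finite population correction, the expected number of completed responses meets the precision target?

252

Completed interviews needed (unadjusted): n₀ = 1.75² × 0.2500 / 0.061² ≈ 205.76 → 206.
FPC for N = 3,223: n = 206 / (1 + 205/3223) = 206 / 1.0636 ≈ 193.68 → 194.
At a 77% response rate, contacts needed = 194 / 0.77 ≈ 251.95 → 252.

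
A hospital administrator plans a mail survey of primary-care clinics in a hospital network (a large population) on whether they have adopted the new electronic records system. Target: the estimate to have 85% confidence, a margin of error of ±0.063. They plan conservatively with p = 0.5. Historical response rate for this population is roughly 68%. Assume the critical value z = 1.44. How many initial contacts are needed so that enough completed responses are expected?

193

Completed interviews needed: n₀ = 1.44² × 0.2500 / 0.063² ≈ 130.61 → 131.
At a 68% response rate, contacts needed = 131 / 0.68 ≈ 192.65 → 193.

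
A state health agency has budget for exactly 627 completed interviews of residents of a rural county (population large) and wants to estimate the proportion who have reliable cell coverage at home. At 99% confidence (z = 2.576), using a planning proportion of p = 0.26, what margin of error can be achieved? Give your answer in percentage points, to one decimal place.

SE(p̂) = √[p(1−p)/n] = √[0.1924/627] = 0.01752.
E = z × SE = 2.576 × 0.01752 = 0.04512, or 4.5 percentage points.

4.5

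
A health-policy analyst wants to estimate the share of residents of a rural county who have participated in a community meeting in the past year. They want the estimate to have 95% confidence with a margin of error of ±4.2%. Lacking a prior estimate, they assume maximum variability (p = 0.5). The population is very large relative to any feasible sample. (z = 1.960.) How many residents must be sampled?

With p = 0.5, p(1−p) = 0.25.
n = z²·p(1−p)/E² = 1.960² × 0.2500 / 0.042² = 3.8416 × 0.2500 / 0.001764 ≈ 544.44.
Rounding up gives n = 545.

545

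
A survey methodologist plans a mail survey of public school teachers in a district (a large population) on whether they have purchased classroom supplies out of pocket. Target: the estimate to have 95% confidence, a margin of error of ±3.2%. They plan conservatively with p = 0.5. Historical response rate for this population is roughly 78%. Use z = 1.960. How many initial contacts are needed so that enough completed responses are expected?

Completed interviews needed: n₀ = 1.960² × 0.2500 / 0.032² ≈ 937.89 → 938.
At a 78% response rate, contacts needed = 938 / 0.78 ≈ 1202.56 → 1203.

1203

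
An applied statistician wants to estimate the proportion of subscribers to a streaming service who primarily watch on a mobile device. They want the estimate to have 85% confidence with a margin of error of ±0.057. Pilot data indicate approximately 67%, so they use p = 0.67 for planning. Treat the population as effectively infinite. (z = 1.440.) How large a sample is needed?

142

With p = 0.67, p(1−p) = 0.2211.
n = z²·p(1−p)/E² = 1.440² × 0.2211 / 0.057² = 2.0736 × 0.2211 / 0.003249 ≈ 141.11.
Rounding up gives n = 142.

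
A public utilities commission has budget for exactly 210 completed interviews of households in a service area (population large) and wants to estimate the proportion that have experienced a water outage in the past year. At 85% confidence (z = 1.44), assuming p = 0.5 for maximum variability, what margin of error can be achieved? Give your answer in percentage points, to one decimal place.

5.0

SE(p̂) = √[p(1−p)/n] = √[0.2500/210] = 0.03450.
E = z × SE = 1.44 × 0.03450 = 0.04968, or 5.0 percentage points.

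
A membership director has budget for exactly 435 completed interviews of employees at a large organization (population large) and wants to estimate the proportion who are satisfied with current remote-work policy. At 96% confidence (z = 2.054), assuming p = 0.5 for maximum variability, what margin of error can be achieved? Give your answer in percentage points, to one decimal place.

SE(p̂) = √[p(1−p)/n] = √[0.2500/435] = 0.02397.
E = z × SE = 2.054 × 0.02397 = 0.04924, or 4.9 percentage points.

4.9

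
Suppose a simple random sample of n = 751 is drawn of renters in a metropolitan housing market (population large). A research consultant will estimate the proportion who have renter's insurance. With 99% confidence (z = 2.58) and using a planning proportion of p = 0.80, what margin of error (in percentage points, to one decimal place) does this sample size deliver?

3.8

SE(p̂) = √[p(1−p)/n] = √[0.1600/751] = 0.01460.
E = z × SE = 2.58 × 0.01460 = 0.03766, or 3.8 percentage points.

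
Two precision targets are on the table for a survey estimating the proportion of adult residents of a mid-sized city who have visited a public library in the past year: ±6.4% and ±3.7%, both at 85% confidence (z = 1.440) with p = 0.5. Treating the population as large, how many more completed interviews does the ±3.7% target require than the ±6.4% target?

252

At ±6.4%: n = 1.440² × 0.2500 / 0.064² ≈ 126.56 → 127.
At ±3.7%: n = 1.440² × 0.2500 / 0.037² ≈ 378.67 → 379.
Additional respondents: 379 − 127 = 252.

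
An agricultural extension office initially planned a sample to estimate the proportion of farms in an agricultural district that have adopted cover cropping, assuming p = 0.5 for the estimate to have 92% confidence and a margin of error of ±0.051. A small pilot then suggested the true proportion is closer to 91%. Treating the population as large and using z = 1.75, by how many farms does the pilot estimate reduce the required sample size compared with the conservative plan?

198

Conservative (p = 0.5): n = 1.75² × 0.25 / 0.051² ≈ 294.36 → 295.
Using p = 0.91: p(1−p) = 0.0819, so n = 1.75² × 0.0819 / 0.051² ≈ 96.43 → 97.
Reduction: 295 − 97 = 198.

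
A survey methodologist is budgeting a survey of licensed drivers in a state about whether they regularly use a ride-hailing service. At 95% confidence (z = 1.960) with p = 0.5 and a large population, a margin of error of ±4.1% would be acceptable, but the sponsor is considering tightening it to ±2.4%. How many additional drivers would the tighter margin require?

1096

At ±4.1%: n = 1.960² × 0.2500 / 0.041² ≈ 571.33 → 572.
At ±2.4%: n = 1.960² × 0.2500 / 0.024² ≈ 1667.36 → 1668.
Additional respondents: 1668 − 572 = 1096.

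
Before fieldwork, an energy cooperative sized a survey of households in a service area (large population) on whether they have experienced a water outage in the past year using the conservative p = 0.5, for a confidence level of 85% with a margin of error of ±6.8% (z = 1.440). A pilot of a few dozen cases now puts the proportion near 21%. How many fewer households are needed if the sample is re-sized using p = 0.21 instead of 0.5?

Conservative (p = 0.5): n = 1.440² × 0.25 / 0.068² ≈ 112.11 → 113.
Using p = 0.21: p(1−p) = 0.1659, so n = 1.440² × 0.1659 / 0.068² ≈ 74.40 → 75.
Reduction: 113 − 75 = 38.

38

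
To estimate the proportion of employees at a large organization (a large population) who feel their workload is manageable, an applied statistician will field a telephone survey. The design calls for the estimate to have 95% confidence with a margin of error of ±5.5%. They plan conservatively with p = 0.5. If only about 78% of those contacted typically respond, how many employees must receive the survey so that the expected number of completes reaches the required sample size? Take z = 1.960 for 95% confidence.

408

Completed interviews needed: n₀ = 1.960² × 0.2500 / 0.055² ≈ 317.49 → 318.
At a 78% response rate, contacts needed = 318 / 0.78 ≈ 407.69 → 408.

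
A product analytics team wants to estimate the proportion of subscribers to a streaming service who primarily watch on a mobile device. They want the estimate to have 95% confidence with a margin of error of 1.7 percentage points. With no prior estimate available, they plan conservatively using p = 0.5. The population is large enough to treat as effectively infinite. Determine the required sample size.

3324

For 95% confidence, z = 1.96.
With p = 0.5, p(1−p) = 0.25.
n = z²·p(1−p)/E² = 1.96² × 0.2500 / 0.017² = 3.8416 × 0.2500 / 0.000289 ≈ 3323.18.
Rounding up gives n = 3324.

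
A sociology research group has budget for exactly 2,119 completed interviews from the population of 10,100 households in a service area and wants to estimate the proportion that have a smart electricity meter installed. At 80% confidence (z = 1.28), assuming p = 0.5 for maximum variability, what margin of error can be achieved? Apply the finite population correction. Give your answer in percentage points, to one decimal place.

Finite-population factor: (N−n)/(N−1) = (10100−2119)/(10100−1) = 0.7903.
SE(p̂) = √[p(1−p)/n · (N−n)/(N−1)] = √[0.2500/2119 × 0.7903] = 0.00966.
E = z × SE = 1.28 × 0.00966 = 0.01236 ≈ 1.2 percentage points.

1.2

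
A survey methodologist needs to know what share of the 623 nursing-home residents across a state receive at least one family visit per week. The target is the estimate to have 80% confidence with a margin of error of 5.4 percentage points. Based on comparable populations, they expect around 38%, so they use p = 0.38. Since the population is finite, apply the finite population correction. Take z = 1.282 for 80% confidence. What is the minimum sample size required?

Unadjusted: n₀ = 1.282² × 0.38 × 0.62 / 0.054² ≈ 132.79, so n₀ = 133.
Finite population correction with N = 623: n = n₀ / (1 + (n₀−1)/N) = 133 / (1 + 132/623) = 133 / 1.2119 ≈ 109.75.
Rounding up, n = 110.

110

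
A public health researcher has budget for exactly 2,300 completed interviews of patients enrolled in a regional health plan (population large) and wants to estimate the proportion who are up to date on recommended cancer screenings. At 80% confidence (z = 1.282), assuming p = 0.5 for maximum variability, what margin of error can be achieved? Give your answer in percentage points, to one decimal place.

SE(p̂) = √[p(1−p)/n] = √[0.2500/2300] = 0.01043.
E = z × SE = 1.282 × 0.01043 = 0.01337, or 1.3 percentage points.

1.3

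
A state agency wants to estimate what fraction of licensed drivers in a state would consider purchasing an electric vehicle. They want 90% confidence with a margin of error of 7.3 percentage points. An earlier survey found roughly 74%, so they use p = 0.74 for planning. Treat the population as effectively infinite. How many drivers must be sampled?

For 90% confidence, z = 1.64.
With p = 0.74, p(1−p) = 0.1924.
n = z²·p(1−p)/E² = 1.64² × 0.1924 / 0.073² = 2.6896 × 0.1924 / 0.005329 ≈ 97.11.
Rounding up gives n = 98.

98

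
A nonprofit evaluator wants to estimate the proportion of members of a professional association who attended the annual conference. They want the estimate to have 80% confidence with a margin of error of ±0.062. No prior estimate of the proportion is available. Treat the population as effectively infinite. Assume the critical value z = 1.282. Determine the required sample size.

With no prior estimate, use p = 0.5, giving p(1−p) = 0.25.
n = z²·p(1−p)/E² = 1.282² × 0.2500 / 0.062² = 1.6435 × 0.2500 / 0.003844 ≈ 106.89.
Rounding up gives n = 107.

107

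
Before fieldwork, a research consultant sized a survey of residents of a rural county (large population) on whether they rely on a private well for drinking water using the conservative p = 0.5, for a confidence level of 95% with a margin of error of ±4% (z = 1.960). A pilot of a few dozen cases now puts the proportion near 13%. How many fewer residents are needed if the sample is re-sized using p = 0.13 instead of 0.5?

329

Conservative (p = 0.5): n = 1.960² × 0.25 / 0.040² ≈ 600.25 → 601.
Using p = 0.13: p(1−p) = 0.1131, so n = 1.960² × 0.1131 / 0.040² ≈ 271.55 → 272.
Reduction: 601 − 272 = 329.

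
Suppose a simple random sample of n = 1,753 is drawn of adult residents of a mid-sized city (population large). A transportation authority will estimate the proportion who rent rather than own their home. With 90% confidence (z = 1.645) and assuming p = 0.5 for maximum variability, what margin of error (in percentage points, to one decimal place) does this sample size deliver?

2.0

SE(p̂) = √[p(1−p)/n] = √[0.2500/1753] = 0.01194.
E = z × SE = 1.645 × 0.01194 = 0.01964, or 2.0 percentage points.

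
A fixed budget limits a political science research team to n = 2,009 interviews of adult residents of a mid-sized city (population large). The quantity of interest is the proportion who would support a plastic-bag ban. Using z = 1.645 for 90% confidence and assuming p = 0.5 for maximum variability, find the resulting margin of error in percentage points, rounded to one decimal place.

SE(p̂) = √[p(1−p)/n] = √[0.2500/2009] = 0.01116.
E = z × SE = 1.645 × 0.01116 = 0.01835, or 1.8 percentage points.

1.8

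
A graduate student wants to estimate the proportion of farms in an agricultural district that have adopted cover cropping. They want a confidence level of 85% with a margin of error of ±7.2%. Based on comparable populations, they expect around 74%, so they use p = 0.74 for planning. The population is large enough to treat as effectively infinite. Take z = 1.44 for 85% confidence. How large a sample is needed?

77

With p = 0.74, p(1−p) = 0.1924.
n = z²·p(1−p)/E² = 1.44² × 0.1924 / 0.072² = 2.0736 × 0.1924 / 0.005184 ≈ 76.96.
Rounding up gives n = 77.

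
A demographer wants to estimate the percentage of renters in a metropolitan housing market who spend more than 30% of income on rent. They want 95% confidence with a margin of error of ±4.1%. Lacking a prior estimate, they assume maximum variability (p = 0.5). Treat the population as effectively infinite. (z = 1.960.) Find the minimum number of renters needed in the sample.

With p = 0.5, p(1−p) = 0.25.
n = z²·p(1−p)/E² = 1.960² × 0.2500 / 0.041² = 3.8416 × 0.2500 / 0.001681 ≈ 571.33.
Rounding up gives n = 572.

572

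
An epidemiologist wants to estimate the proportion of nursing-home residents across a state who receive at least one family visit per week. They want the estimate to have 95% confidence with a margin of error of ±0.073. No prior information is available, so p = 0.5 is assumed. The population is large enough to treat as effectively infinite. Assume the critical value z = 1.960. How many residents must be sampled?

With p = 0.5, p(1−p) = 0.25.
n = z²·p(1−p)/E² = 1.960² × 0.2500 / 0.073² = 3.8416 × 0.2500 / 0.005329 ≈ 180.22.
Rounding up gives n = 181.

181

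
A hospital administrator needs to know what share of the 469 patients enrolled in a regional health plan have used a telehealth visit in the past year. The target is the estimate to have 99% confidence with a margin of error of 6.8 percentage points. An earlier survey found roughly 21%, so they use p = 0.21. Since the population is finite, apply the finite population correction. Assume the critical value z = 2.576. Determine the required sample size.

Unadjusted: n₀ = 2.576² × 0.21 × 0.79 / 0.068² ≈ 238.08, so n₀ = 239.
Finite population correction with N = 469: n = n₀ / (1 + (n₀−1)/N) = 239 / (1 + 238/469) = 239 / 1.5075 ≈ 158.54.
Rounding up, n = 159.

159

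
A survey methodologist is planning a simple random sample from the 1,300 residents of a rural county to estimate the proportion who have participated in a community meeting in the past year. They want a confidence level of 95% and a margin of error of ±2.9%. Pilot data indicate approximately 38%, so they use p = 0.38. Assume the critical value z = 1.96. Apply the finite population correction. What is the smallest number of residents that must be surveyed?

590

Unadjusted: n₀ = 1.96² × 0.38 × 0.62 / 0.029² ≈ 1076.20, so n₀ = 1077.
Finite population correction with N = 1,300: n = n₀ / (1 + (n₀−1)/N) = 1077 / (1 + 1076/1300) = 1077 / 1.8277 ≈ 589.27.
Rounding up, n = 590.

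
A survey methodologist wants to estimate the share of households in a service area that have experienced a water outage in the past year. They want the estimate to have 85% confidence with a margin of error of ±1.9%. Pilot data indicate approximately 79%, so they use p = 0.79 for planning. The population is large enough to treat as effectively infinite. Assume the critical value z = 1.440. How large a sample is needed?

With p = 0.79, p(1−p) = 0.1659.
n = z²·p(1−p)/E² = 1.440² × 0.1659 / 0.019² = 2.0736 × 0.1659 / 0.000361 ≈ 952.94.
Rounding up gives n = 953.

953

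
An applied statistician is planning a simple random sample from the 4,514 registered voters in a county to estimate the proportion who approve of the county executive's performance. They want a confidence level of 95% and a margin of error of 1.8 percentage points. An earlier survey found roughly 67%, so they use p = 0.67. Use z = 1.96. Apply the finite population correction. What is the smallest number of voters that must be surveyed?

1659

Unadjusted: n₀ = 1.96² × 0.67 × 0.33 / 0.018² ≈ 2621.54, so n₀ = 2622.
Finite population correction with N = 4,514: n = n₀ / (1 + (n₀−1)/N) = 2622 / (1 + 2621/4514) = 2622 / 1.5806 ≈ 1658.82.
Rounding up, n = 1659.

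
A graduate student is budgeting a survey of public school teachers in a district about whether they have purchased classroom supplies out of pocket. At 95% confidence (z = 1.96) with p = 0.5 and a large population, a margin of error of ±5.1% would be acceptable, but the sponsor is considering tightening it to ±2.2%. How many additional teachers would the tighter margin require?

At ±5.1%: n = 1.96² × 0.2500 / 0.051² ≈ 369.24 → 370.
At ±2.2%: n = 1.96² × 0.2500 / 0.022² ≈ 1984.30 → 1985.
Additional respondents: 1985 − 370 = 1615.

1615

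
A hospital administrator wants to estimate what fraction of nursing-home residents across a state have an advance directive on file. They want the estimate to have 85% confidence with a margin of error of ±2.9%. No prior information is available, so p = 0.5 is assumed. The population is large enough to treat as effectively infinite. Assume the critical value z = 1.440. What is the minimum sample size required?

617

With p = 0.5, p(1−p) = 0.25.
n = z²·p(1−p)/E² = 1.440² × 0.2500 / 0.029² = 2.0736 × 0.2500 / 0.000841 ≈ 616.41.
Rounding up gives n = 617.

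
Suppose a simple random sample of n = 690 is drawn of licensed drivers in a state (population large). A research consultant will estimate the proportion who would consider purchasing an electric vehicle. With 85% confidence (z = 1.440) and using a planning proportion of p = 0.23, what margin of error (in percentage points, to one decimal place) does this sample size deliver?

2.3

SE(p̂) = √[p(1−p)/n] = √[0.1771/690] = 0.01602.
E = z × SE = 1.440 × 0.01602 = 0.02307, or 2.3 percentage points.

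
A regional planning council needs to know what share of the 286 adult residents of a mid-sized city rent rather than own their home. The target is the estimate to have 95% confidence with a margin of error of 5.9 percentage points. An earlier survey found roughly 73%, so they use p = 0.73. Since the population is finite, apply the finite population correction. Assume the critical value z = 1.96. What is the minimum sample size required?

124

Unadjusted: n₀ = 1.96² × 0.73 × 0.27 / 0.059² ≈ 217.52, so n₀ = 218.
Finite population correction with N = 286: n = n₀ / (1 + (n₀−1)/N) = 218 / (1 + 217/286) = 218 / 1.7587 ≈ 123.95.
Rounding up, n = 124.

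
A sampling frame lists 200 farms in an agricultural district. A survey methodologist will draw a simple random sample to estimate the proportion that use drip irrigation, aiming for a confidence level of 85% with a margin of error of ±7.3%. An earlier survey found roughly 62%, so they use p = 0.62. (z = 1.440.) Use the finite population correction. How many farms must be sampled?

64

Unadjusted: n₀ = 1.440² × 0.62 × 0.38 / 0.073² ≈ 91.68, so n₀ = 92.
Finite population correction with N = 200: n = n₀ / (1 + (n₀−1)/N) = 92 / (1 + 91/200) = 92 / 1.4550 ≈ 63.23.
Rounding up, n = 64.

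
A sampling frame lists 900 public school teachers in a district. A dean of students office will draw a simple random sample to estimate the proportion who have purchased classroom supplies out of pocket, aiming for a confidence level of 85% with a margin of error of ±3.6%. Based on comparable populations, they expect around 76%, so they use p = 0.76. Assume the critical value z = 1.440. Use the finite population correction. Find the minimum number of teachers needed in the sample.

221

Unadjusted: n₀ = 1.440² × 0.76 × 0.24 / 0.036² ≈ 291.84, so n₀ = 292.
Finite population correction with N = 900: n = n₀ / (1 + (n₀−1)/N) = 292 / (1 + 291/900) = 292 / 1.3233 ≈ 220.65.
Rounding up, n = 221.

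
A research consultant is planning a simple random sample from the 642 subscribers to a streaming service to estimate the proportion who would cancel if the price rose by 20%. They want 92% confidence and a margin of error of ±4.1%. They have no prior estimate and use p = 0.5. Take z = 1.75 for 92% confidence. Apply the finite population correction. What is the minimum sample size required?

267

Unadjusted: n₀ = 1.75² × 0.50 × 0.50 / 0.041² ≈ 455.46, so n₀ = 456.
Finite population correction with N = 642: n = n₀ / (1 + (n₀−1)/N) = 456 / (1 + 455/642) = 456 / 1.7087 ≈ 266.87.
Rounding up, n = 267.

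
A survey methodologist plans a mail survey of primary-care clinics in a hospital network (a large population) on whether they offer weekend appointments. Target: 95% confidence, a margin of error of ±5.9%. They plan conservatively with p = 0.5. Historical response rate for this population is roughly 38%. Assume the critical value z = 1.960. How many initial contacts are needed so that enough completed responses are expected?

727

Completed interviews needed: n₀ = 1.960² × 0.2500 / 0.059² ≈ 275.90 → 276.
At a 38% response rate, contacts needed = 276 / 0.38 ≈ 726.32 → 727.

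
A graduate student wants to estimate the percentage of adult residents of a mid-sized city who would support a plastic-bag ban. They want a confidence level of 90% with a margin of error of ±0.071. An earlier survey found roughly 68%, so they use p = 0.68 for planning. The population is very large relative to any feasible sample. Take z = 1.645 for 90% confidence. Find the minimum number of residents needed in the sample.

With p = 0.68, p(1−p) = 0.2176.
n = z²·p(1−p)/E² = 1.645² × 0.2176 / 0.071² = 2.7060 × 0.2176 / 0.005041 ≈ 116.81.
Rounding up gives n = 117.

117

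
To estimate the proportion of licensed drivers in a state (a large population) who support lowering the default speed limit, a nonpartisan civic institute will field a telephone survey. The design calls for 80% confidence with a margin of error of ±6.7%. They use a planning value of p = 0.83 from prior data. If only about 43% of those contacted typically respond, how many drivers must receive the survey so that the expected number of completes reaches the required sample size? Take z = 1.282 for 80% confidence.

Completed interviews needed: n₀ = 1.282² × 0.1411 / 0.067² ≈ 51.66 → 52.
At a 43% response rate, contacts needed = 52 / 0.43 ≈ 120.93 → 121.

121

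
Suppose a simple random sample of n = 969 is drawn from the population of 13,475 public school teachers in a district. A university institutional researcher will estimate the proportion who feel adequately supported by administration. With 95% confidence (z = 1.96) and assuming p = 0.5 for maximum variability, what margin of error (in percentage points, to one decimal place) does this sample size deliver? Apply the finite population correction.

Finite-population factor: (N−n)/(N−1) = (13475−969)/(13475−1) = 0.9282.
SE(p̂) = √[p(1−p)/n · (N−n)/(N−1)] = √[0.2500/969 × 0.9282] = 0.01547.
E = z × SE = 1.96 × 0.01547 = 0.03033 ≈ 3.0 percentage points.

3.0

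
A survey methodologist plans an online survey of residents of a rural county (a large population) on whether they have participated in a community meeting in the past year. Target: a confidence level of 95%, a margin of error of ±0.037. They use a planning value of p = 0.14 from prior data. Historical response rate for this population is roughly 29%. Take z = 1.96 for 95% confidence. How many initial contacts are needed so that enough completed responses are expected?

1166

Completed interviews needed: n₀ = 1.96² × 0.1204 / 0.037² ≈ 337.86 → 338.
At a 29% response rate, contacts needed = 338 / 0.29 ≈ 1165.52 → 1166.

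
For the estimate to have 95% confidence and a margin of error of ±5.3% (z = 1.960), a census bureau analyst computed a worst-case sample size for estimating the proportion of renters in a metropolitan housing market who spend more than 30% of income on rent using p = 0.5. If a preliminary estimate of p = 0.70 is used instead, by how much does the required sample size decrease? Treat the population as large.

54

Conservative (p = 0.5): n = 1.960² × 0.25 / 0.053² ≈ 341.90 → 342.
Using p = 0.70: p(1−p) = 0.2100, so n = 1.960² × 0.2100 / 0.053² ≈ 287.20 → 288.
Reduction: 342 − 288 = 54.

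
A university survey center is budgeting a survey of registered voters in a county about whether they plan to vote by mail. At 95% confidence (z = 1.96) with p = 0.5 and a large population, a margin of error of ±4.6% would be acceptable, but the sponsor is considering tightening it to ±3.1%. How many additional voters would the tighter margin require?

546

At ±4.6%: n = 1.96² × 0.2500 / 0.046² ≈ 453.88 → 454.
At ±3.1%: n = 1.96² × 0.2500 / 0.031² ≈ 999.38 → 1000.
Additional respondents: 1000 − 454 = 546.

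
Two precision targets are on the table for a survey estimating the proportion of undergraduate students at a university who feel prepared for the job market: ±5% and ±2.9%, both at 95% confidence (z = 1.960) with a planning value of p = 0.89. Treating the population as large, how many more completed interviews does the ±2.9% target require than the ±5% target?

At ±5%: n = 1.960² × 0.0979 / 0.050² ≈ 150.44 → 151.
At ±2.9%: n = 1.960² × 0.0979 / 0.029² ≈ 447.20 → 448.
Additional respondents: 448 − 151 = 297.

297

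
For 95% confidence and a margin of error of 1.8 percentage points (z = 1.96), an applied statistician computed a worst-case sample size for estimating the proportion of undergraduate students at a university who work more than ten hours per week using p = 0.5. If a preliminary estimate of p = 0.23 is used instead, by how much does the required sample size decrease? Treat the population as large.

Conservative (p = 0.5): n = 1.96² × 0.25 / 0.018² ≈ 2964.20 → 2965.
Using p = 0.23: p(1−p) = 0.1771, so n = 1.96² × 0.1771 / 0.018² ≈ 2099.84 → 2100.
Reduction: 2965 − 2100 = 865.

865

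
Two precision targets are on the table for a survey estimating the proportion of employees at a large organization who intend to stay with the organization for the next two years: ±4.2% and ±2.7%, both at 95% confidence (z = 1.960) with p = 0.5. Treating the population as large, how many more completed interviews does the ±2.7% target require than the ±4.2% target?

At ±4.2%: n = 1.960² × 0.2500 / 0.042² ≈ 544.44 → 545.
At ±2.7%: n = 1.960² × 0.2500 / 0.027² ≈ 1317.42 → 1318.
Additional respondents: 1318 − 545 = 773.

773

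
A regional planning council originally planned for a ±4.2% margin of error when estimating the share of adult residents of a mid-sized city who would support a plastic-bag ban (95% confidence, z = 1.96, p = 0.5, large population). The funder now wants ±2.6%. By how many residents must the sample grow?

At ±4.2%: n = 1.96² × 0.2500 / 0.042² ≈ 544.44 → 545.
At ±2.6%: n = 1.96² × 0.2500 / 0.026² ≈ 1420.71 → 1421.
Additional respondents: 1421 − 545 = 876.

876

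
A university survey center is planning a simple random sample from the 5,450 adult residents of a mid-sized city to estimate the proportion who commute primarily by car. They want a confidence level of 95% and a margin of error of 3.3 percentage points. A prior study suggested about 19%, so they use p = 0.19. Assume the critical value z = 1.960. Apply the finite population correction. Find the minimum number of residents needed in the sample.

Unadjusted: n₀ = 1.960² × 0.19 × 0.81 / 0.033² ≈ 542.90, so n₀ = 543.
Finite population correction with N = 5,450: n = n₀ / (1 + (n₀−1)/N) = 543 / (1 + 542/5450) = 543 / 1.0994 ≈ 493.88.
Rounding up, n = 494.

494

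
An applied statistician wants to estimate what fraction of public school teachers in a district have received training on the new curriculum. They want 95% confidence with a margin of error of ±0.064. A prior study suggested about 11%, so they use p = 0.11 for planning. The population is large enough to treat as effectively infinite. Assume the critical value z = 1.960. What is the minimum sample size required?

With p = 0.11, p(1−p) = 0.0979.
n = z²·p(1−p)/E² = 1.960² × 0.0979 / 0.064² = 3.8416 × 0.0979 / 0.004096 ≈ 91.82.
Rounding up gives n = 92.

92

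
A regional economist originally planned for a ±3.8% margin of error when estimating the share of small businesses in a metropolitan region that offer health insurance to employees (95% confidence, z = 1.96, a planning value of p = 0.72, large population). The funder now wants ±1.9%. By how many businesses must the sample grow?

At ±3.8%: n = 1.96² × 0.2016 / 0.038² ≈ 536.33 → 537.
At ±1.9%: n = 1.96² × 0.2016 / 0.019² ≈ 2145.34 → 2146.
Additional respondents: 2146 − 537 = 1609.

1609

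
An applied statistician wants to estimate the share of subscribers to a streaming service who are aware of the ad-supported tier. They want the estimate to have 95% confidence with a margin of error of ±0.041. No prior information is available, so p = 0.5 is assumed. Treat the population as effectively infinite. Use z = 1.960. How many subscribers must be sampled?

572

With p = 0.5, p(1−p) = 0.25.
n = z²·p(1−p)/E² = 1.960² × 0.2500 / 0.041² = 3.8416 × 0.2500 / 0.001681 ≈ 571.33.
Rounding up gives n = 572.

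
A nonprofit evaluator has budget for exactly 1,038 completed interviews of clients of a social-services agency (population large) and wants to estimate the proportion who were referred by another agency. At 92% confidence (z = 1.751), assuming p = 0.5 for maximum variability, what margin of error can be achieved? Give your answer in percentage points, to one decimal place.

2.7

SE(p̂) = √[p(1−p)/n] = √[0.2500/1038] = 0.01552.
E = z × SE = 1.751 × 0.01552 = 0.02717, or 2.7 percentage points.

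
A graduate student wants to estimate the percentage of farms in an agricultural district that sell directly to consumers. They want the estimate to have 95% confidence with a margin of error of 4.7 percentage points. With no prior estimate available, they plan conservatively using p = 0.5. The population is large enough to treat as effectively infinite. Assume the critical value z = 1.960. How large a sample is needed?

With p = 0.5, p(1−p) = 0.25.
n = z²·p(1−p)/E² = 1.960² × 0.2500 / 0.047² = 3.8416 × 0.2500 / 0.002209 ≈ 434.77.
Rounding up gives n = 435.

435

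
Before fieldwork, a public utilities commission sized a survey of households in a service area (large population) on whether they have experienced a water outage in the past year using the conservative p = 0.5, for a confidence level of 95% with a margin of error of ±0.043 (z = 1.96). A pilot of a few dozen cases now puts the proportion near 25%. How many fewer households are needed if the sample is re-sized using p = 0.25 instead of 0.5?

130

Conservative (p = 0.5): n = 1.96² × 0.25 / 0.043² ≈ 519.42 → 520.
Using p = 0.25: p(1−p) = 0.1875, so n = 1.96² × 0.1875 / 0.043² ≈ 389.56 → 390.
Reduction: 520 − 390 = 130.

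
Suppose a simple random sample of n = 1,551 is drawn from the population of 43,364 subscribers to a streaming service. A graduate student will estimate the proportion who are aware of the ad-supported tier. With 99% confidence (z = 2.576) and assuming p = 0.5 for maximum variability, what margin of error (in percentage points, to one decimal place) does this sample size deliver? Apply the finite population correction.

3.2

Finite-population factor: (N−n)/(N−1) = (43364−1551)/(43364−1) = 0.9643.
SE(p̂) = √[p(1−p)/n · (N−n)/(N−1)] = √[0.2500/1551 × 0.9643] = 0.01247.
E = z × SE = 2.576 × 0.01247 = 0.03211 ≈ 3.2 percentage points.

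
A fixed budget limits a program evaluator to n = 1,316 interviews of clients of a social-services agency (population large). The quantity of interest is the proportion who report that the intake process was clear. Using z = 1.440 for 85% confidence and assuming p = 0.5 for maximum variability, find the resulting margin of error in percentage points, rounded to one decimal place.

SE(p̂) = √[p(1−p)/n] = √[0.2500/1316] = 0.01378.
E = z × SE = 1.440 × 0.01378 = 0.01985, or 2.0 percentage points.

2.0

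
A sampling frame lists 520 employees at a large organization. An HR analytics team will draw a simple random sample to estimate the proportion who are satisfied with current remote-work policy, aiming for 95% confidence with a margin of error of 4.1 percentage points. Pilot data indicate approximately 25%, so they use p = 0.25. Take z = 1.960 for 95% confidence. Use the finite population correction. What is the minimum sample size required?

Unadjusted: n₀ = 1.960² × 0.25 × 0.75 / 0.041² ≈ 428.49, so n₀ = 429.
Finite population correction with N = 520: n = n₀ / (1 + (n₀−1)/N) = 429 / (1 + 428/520) = 429 / 1.8231 ≈ 235.32.
Rounding up, n = 236.

236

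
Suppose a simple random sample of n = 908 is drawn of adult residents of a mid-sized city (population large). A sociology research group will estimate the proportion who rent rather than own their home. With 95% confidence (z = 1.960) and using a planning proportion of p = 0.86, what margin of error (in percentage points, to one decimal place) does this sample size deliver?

2.3

SE(p̂) = √[p(1−p)/n] = √[0.1204/908] = 0.01152.
E = z × SE = 1.960 × 0.01152 = 0.02257, or 2.3 percentage points.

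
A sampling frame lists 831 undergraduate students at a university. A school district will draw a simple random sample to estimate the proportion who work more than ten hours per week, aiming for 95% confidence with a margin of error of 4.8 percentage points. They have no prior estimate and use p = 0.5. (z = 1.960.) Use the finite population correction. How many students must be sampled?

278

Unadjusted: n₀ = 1.960² × 0.50 × 0.50 / 0.048² ≈ 416.84, so n₀ = 417.
Finite population correction with N = 831: n = n₀ / (1 + (n₀−1)/N) = 417 / (1 + 416/831) = 417 / 1.5006 ≈ 277.89.
Rounding up, n = 278.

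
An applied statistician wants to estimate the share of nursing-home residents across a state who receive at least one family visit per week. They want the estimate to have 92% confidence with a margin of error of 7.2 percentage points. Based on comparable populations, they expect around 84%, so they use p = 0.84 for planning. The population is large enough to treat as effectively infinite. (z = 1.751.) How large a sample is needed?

With p = 0.84, p(1−p) = 0.1344.
n = z²·p(1−p)/E² = 1.751² × 0.1344 / 0.072² = 3.0660 × 0.1344 / 0.005184 ≈ 79.49.
Rounding up gives n = 80.

80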